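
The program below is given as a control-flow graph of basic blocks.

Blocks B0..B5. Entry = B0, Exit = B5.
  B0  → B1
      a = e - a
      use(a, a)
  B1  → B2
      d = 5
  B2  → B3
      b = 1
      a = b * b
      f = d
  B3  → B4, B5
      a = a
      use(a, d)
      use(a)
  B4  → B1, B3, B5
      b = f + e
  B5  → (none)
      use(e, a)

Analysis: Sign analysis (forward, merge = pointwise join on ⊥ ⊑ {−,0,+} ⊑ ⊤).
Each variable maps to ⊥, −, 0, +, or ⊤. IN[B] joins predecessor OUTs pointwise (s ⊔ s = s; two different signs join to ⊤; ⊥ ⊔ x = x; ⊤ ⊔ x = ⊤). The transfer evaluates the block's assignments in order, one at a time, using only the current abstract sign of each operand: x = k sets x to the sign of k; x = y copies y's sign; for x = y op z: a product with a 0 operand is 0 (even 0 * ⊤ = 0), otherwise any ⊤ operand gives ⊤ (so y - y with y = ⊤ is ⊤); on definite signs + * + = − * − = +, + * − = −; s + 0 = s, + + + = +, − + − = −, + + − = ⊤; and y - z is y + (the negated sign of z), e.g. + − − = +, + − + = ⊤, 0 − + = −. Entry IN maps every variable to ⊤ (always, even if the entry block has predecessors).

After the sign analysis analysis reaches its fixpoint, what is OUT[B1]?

Converged values:
  B0: | IN=(all ⊤) | OUT=(all ⊤)
  B1: | IN=(all ⊤) | OUT={d:+; rest ⊤}
  B2: | IN={d:+; rest ⊤} | OUT={a:+, b:+, d:+, f:+; rest ⊤}
  B3: | IN={a:+, d:+, f:+; rest ⊤} | OUT={a:+, d:+, f:+; rest ⊤}
  B4: | IN={a:+, d:+, f:+; rest ⊤} | OUT={a:+, d:+, f:+; rest ⊤}
  B5: | IN={a:+, d:+, f:+; rest ⊤} | OUT={a:+, d:+, f:+; rest ⊤}

Merge at B1: IN[B1] = OUT[B0] ⊔ OUT[B4] = {a: ⊤, b: ⊤, c: ⊤, d: ⊤, e: ⊤, f: ⊤}
Applying B1's transfer function to that IN value gives OUT[B1] (row B1 above).

Answer: {a: ⊤, b: ⊤, c: ⊤, d: +, e: ⊤, f: ⊤}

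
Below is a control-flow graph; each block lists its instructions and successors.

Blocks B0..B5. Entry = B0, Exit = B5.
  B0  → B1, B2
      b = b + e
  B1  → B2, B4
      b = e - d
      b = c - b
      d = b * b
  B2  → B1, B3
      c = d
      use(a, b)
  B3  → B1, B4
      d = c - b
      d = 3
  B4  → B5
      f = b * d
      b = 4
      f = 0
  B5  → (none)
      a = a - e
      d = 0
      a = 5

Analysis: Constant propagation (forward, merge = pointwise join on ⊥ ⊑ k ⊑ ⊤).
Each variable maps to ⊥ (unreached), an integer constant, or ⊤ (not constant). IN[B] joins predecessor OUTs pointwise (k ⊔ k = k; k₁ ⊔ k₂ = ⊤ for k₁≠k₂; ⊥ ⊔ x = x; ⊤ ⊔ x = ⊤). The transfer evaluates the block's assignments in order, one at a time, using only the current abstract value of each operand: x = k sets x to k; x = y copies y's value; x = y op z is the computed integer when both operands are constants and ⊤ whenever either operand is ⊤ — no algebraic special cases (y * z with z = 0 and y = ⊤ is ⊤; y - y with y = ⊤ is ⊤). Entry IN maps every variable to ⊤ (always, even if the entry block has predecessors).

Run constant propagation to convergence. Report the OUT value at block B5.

Answer: {a: 5, b: 4, c: ⊤, d: 0, e: ⊤, f: 0}

Working:
Per-block solution:
  B0:   IN=(all ⊤)   OUT=(all ⊤)
  B1:   IN=(all ⊤)   OUT=(all ⊤)
  B2:   IN=(all ⊤)   OUT=(all ⊤)
  B3:   IN=(all ⊤)   OUT={d:3; rest ⊤}
  B4:   IN=(all ⊤)   OUT={b:4, f:0; rest ⊤}
  B5:   IN={b:4, f:0; rest ⊤}   OUT={a:5, b:4, d:0, f:0; rest ⊤}

Merge at B5: IN[B5] = OUT[B4] = {a: ⊤, b: 4, c: ⊤, d: ⊤, e: ⊤, f: 0}
Applying B5's transfer function to that IN value gives OUT[B5] (row B5 above).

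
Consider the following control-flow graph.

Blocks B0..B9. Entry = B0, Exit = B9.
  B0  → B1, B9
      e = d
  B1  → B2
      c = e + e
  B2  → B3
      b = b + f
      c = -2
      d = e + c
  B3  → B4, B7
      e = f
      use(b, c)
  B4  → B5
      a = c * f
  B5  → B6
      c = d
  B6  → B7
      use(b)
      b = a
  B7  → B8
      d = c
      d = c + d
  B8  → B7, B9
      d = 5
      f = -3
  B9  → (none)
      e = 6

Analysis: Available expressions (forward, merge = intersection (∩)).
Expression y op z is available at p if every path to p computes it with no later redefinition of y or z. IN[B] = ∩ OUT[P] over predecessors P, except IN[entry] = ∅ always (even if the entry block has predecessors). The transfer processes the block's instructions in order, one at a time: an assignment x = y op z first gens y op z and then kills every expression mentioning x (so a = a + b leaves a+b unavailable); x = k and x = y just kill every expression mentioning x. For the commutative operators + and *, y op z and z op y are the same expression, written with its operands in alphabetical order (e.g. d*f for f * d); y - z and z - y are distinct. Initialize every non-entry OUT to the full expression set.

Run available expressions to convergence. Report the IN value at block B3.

Per-block solution:
  B0:   IN={}   OUT={}
  B1:   IN={}   OUT={e+e}
  B2:   IN={e+e}   OUT={c+e, e+e}
  B3:   IN={c+e, e+e}   OUT={}
  B4:   IN={}   OUT={c*f}
  B5:   IN={c*f}   OUT={}
  B6:   IN={}   OUT={}
  B7:   IN={}   OUT={}
  B8:   IN={}   OUT={}
  B9:   IN={}   OUT={}

Merge at B3: IN[B3] = OUT[B2] = {c+e, e+e}

Answer: {c+e, e+e}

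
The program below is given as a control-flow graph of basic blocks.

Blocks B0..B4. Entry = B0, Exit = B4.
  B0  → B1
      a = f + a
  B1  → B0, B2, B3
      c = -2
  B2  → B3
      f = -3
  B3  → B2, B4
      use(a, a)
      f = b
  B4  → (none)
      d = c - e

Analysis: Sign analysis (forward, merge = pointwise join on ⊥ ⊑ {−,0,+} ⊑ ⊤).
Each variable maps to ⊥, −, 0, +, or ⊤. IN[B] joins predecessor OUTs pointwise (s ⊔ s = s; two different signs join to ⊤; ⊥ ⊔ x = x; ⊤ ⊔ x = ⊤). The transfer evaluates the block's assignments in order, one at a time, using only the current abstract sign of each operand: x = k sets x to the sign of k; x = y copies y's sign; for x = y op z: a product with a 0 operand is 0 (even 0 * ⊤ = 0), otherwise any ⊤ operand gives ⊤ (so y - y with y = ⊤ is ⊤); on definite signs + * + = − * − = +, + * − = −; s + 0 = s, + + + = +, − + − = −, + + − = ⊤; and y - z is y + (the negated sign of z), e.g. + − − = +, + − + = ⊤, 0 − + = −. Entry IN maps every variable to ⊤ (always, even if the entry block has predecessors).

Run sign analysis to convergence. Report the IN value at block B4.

Converged values:
  B0: | IN=(all ⊤) | OUT=(all ⊤)
  B1: | IN=(all ⊤) | OUT={c:-; rest ⊤}
  B2: | IN={c:-; rest ⊤} | OUT={c:-, f:-; rest ⊤}
  B3: | IN={c:-; rest ⊤} | OUT={c:-; rest ⊤}
  B4: | IN={c:-; rest ⊤} | OUT={c:-; rest ⊤}

Merge at B4: IN[B4] = OUT[B3] = {a: ⊤, b: ⊤, c: -, d: ⊤, e: ⊤, f: ⊤}

Answer: {a: ⊤, b: ⊤, c: -, d: ⊤, e: ⊤, f: ⊤}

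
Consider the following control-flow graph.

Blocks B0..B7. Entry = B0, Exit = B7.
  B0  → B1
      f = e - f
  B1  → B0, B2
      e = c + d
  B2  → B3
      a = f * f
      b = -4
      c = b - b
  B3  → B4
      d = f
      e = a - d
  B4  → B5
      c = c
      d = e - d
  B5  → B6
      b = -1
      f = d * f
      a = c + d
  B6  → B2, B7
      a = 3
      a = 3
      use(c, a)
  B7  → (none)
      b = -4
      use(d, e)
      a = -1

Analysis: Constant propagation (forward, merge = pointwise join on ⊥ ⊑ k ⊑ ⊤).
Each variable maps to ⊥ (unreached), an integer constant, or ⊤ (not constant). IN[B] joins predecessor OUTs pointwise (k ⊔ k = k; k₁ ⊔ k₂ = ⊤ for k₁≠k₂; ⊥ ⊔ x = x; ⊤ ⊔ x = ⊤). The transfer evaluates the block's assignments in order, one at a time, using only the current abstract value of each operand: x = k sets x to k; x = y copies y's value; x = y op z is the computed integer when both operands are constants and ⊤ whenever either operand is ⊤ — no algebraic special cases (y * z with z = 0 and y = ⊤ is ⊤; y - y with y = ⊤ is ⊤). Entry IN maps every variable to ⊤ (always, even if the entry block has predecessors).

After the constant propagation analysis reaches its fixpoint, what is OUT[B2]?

Converged values:
  B0:   IN=(all ⊤)   OUT=(all ⊤)
  B1:   IN=(all ⊤)   OUT=(all ⊤)
  B2:   IN=(all ⊤)   OUT={b:-4, c:0; rest ⊤}
  B3:   IN={b:-4, c:0; rest ⊤}   OUT={b:-4, c:0; rest ⊤}
  B4:   IN={b:-4, c:0; rest ⊤}   OUT={b:-4, c:0; rest ⊤}
  B5:   IN={b:-4, c:0; rest ⊤}   OUT={b:-1, c:0; rest ⊤}
  B6:   IN={b:-1, c:0; rest ⊤}   OUT={a:3, b:-1, c:0; rest ⊤}
  B7:   IN={a:3, b:-1, c:0; rest ⊤}   OUT={a:-1, b:-4, c:0; rest ⊤}

Merge at B2: IN[B2] = OUT[B1] ⊔ OUT[B6] = {a: ⊤, b: ⊤, c: ⊤, d: ⊤, e: ⊤, f: ⊤}
Applying B2's transfer function to that IN value gives OUT[B2] (row B2 above).

Answer: {a: ⊤, b: -4, c: 0, d: ⊤, e: ⊤, f: ⊤}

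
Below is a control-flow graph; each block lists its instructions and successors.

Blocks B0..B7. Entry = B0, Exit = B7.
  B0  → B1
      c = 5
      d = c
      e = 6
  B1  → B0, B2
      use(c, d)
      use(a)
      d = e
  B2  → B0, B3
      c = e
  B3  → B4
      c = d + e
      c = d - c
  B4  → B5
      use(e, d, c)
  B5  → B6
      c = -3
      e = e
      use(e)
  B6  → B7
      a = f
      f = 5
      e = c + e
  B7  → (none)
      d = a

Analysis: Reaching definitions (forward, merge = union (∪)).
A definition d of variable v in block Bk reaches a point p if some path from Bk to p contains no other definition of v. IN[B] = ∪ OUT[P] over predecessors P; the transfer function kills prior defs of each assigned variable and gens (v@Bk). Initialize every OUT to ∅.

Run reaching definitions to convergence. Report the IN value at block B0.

Converged values:
  B0:  IN={c@B0, c@B2, d@B1, e@B0}  OUT={c@B0, d@B0, e@B0}
  B1:  IN={c@B0, d@B0, e@B0}  OUT={c@B0, d@B1, e@B0}
  B2:  IN={c@B0, d@B1, e@B0}  OUT={c@B2, d@B1, e@B0}
  B3:  IN={c@B2, d@B1, e@B0}  OUT={c@B3, d@B1, e@B0}
  B4:  IN={c@B3, d@B1, e@B0}  OUT={c@B3, d@B1, e@B0}
  B5:  IN={c@B3, d@B1, e@B0}  OUT={c@B5, d@B1, e@B5}
  B6:  IN={c@B5, d@B1, e@B5}  OUT={a@B6, c@B5, d@B1, e@B6, f@B6}
  B7:  IN={a@B6, c@B5, d@B1, e@B6, f@B6}  OUT={a@B6, c@B5, d@B7, e@B6, f@B6}

Merge at B0 (entry node, so the boundary value {} is joined with the incoming edge(s)): IN[B0] = {} ⊔ OUT[B1] ⊔ OUT[B2] = {c@B0, c@B2, d@B1, e@B0}

Answer: {c@B0, c@B2, d@B1, e@B0}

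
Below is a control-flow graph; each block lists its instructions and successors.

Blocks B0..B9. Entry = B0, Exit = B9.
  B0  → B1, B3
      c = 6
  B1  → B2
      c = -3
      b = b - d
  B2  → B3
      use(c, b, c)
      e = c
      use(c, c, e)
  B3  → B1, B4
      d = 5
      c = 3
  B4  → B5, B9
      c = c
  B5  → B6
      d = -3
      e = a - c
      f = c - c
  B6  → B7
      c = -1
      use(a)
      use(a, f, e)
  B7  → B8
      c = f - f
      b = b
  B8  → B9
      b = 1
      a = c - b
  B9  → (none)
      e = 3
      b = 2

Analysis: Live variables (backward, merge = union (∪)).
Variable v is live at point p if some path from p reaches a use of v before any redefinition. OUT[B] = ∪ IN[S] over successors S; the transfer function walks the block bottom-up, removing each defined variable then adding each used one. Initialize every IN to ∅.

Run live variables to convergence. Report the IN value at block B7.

Per-block solution:
  B0: | IN={a, b, d} | OUT={a, b, d}
  B1: | IN={a, b, d} | OUT={a, b, c}
  B2: | IN={a, b, c} | OUT={a, b}
  B3: | IN={a, b} | OUT={a, b, c, d}
  B4: | IN={a, b, c} | OUT={a, b, c}
  B5: | IN={a, b, c} | OUT={a, b, e, f}
  B6: | IN={a, b, e, f} | OUT={b, f}
  B7: | IN={b, f} | OUT={c}
  B8: | IN={c} | OUT={}
  B9: | IN={} | OUT={}

Merge at B7: OUT[B7] = IN[B8] = {c}
Applying B7's transfer function to that OUT value gives IN[B7] (row B7 above).

Answer: {b, f}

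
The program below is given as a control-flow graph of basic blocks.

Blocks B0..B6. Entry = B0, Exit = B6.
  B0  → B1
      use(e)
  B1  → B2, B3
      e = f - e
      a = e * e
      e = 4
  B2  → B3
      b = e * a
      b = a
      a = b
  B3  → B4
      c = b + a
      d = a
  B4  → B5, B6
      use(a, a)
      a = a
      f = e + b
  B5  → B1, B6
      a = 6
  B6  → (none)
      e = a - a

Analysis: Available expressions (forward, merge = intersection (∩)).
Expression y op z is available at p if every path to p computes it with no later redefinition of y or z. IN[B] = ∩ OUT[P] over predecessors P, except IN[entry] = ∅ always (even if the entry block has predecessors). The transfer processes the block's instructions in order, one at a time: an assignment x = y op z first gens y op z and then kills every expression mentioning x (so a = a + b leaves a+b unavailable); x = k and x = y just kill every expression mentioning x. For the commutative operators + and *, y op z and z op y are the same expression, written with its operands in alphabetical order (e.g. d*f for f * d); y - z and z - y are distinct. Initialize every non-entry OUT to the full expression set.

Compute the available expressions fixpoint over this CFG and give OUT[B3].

Answer: {a+b}

Working:
Per-block solution:
  B0:  IN={}  OUT={}
  B1:  IN={}  OUT={}
  B2:  IN={}  OUT={}
  B3:  IN={}  OUT={a+b}
  B4:  IN={a+b}  OUT={b+e}
  B5:  IN={b+e}  OUT={b+e}
  B6:  IN={b+e}  OUT={a-a}

Merge at B3: IN[B3] = OUT[B1] ∩ OUT[B2] = {}
Applying B3's transfer function to that IN value gives OUT[B3] (row B3 above).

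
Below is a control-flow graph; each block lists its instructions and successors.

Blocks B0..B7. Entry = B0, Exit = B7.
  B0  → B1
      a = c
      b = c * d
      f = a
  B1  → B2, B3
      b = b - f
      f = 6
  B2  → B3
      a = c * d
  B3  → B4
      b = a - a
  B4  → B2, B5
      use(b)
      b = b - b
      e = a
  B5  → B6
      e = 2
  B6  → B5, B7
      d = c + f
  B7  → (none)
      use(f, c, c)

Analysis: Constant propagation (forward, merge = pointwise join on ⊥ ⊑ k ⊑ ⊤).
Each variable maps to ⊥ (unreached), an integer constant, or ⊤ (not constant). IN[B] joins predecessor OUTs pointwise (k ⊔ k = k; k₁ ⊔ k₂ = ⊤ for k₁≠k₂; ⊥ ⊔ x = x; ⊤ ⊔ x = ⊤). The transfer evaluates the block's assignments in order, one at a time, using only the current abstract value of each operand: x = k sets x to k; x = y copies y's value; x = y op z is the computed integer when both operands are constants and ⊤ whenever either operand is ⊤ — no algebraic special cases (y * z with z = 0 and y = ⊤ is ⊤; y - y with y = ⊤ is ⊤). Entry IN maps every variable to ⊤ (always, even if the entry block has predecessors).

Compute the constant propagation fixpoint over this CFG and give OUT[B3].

Answer: {a: ⊤, b: ⊤, c: ⊤, d: ⊤, e: ⊤, f: 6}

Working:
Converged values:
  B0:   IN=(all ⊤)   OUT=(all ⊤)
  B1:   IN=(all ⊤)   OUT={f:6; rest ⊤}
  B2:   IN={f:6; rest ⊤}   OUT={f:6; rest ⊤}
  B3:   IN={f:6; rest ⊤}   OUT={f:6; rest ⊤}
  B4:   IN={f:6; rest ⊤}   OUT={f:6; rest ⊤}
  B5:   IN={f:6; rest ⊤}   OUT={e:2, f:6; rest ⊤}
  B6:   IN={e:2, f:6; rest ⊤}   OUT={e:2, f:6; rest ⊤}
  B7:   IN={e:2, f:6; rest ⊤}   OUT={e:2, f:6; rest ⊤}

Merge at B3: IN[B3] = OUT[B1] ⊔ OUT[B2] = {a: ⊤, b: ⊤, c: ⊤, d: ⊤, e: ⊤, f: 6}
Applying B3's transfer function to that IN value gives OUT[B3] (row B3 above).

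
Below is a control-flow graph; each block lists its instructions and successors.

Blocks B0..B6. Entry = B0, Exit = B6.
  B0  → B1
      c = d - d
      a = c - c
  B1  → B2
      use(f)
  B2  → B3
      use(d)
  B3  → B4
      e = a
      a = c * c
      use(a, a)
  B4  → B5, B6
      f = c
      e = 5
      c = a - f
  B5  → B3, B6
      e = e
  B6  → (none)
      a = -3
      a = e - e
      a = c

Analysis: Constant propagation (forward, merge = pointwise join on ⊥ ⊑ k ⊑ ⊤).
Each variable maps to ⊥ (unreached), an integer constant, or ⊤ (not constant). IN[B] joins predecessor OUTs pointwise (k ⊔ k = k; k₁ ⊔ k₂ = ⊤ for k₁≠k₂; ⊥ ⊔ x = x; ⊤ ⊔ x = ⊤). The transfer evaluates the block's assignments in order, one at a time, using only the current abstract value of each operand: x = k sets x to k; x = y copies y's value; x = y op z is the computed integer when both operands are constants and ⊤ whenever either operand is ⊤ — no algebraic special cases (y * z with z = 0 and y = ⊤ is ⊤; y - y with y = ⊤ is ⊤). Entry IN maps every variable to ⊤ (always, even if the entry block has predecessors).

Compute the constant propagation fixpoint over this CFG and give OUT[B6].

Answer: {a: ⊤, b: ⊤, c: ⊤, d: ⊤, e: 5, f: ⊤}

Trace:
Per-block solution:
  B0:  IN=(all ⊤)  OUT=(all ⊤)
  B1:  IN=(all ⊤)  OUT=(all ⊤)
  B2:  IN=(all ⊤)  OUT=(all ⊤)
  B3:  IN=(all ⊤)  OUT=(all ⊤)
  B4:  IN=(all ⊤)  OUT={e:5; rest ⊤}
  B5:  IN={e:5; rest ⊤}  OUT={e:5; rest ⊤}
  B6:  IN={e:5; rest ⊤}  OUT={e:5; rest ⊤}

Merge at B6: IN[B6] = OUT[B4] ⊔ OUT[B5] = {a: ⊤, b: ⊤, c: ⊤, d: ⊤, e: 5, f: ⊤}
Applying B6's transfer function to that IN value gives OUT[B6] (row B6 above).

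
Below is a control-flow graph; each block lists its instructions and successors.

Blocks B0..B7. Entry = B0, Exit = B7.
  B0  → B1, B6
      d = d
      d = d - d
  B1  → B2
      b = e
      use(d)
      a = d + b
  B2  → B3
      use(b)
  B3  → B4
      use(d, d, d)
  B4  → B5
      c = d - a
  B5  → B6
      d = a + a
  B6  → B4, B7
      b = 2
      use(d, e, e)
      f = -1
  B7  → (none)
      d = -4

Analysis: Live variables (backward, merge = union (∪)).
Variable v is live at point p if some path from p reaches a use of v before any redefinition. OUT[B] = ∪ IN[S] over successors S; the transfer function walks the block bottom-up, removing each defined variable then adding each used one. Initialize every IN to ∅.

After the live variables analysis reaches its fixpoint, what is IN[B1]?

Answer: {d, e}

Trace:
Fixpoint table:
  B0:   IN={a, d, e}   OUT={a, d, e}
  B1:   IN={d, e}   OUT={a, b, d, e}
  B2:   IN={a, b, d, e}   OUT={a, d, e}
  B3:   IN={a, d, e}   OUT={a, d, e}
  B4:   IN={a, d, e}   OUT={a, e}
  B5:   IN={a, e}   OUT={a, d, e}
  B6:   IN={a, d, e}   OUT={a, d, e}
  B7:   IN={}   OUT={}

Merge at B1: OUT[B1] = IN[B2] = {a, b, d, e}
Applying B1's transfer function to that OUT value gives IN[B1] (row B1 above).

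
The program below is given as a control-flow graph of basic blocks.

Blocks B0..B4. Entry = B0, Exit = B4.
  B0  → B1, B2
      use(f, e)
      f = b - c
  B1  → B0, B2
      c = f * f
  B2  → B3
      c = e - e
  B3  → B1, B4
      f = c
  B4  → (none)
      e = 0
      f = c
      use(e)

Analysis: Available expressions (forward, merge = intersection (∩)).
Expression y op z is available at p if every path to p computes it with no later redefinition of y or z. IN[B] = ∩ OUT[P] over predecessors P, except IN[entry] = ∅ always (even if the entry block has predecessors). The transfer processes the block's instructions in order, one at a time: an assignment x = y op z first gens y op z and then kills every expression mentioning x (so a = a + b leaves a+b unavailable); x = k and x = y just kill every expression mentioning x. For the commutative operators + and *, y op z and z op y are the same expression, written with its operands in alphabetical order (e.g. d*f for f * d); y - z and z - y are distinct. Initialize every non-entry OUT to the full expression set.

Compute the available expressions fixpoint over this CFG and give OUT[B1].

Per-block solution:
  B0:   IN={}   OUT={b-c}
  B1:   IN={}   OUT={f*f}
  B2:   IN={}   OUT={e-e}
  B3:   IN={e-e}   OUT={e-e}
  B4:   IN={e-e}   OUT={}

Merge at B1: IN[B1] = OUT[B0] ∩ OUT[B3] = {}
Applying B1's transfer function to that IN value gives OUT[B1] (row B1 above).

Answer: {f*f}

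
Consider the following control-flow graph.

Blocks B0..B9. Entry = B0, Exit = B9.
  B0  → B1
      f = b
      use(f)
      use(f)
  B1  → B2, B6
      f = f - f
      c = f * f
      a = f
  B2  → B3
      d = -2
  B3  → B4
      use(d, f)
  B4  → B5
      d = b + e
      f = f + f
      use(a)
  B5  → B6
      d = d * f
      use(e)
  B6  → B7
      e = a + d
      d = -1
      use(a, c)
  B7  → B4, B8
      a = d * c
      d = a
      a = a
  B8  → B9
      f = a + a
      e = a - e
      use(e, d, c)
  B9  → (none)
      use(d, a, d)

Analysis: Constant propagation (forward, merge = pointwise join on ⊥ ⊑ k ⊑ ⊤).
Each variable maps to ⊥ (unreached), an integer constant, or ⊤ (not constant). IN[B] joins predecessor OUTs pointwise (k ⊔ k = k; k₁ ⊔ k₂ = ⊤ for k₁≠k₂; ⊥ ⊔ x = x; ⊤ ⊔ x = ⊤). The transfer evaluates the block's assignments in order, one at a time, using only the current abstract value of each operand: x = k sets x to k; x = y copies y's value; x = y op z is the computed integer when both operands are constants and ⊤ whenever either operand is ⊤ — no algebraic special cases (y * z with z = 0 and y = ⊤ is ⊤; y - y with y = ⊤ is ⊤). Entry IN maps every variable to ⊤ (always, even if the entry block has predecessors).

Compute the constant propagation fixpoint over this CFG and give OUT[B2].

Answer: {a: ⊤, b: ⊤, c: ⊤, d: -2, e: ⊤, f: ⊤}

Trace:
Converged values:
  B0: | IN=(all ⊤) | OUT=(all ⊤)
  B1: | IN=(all ⊤) | OUT=(all ⊤)
  B2: | IN=(all ⊤) | OUT={d:-2; rest ⊤}
  B3: | IN={d:-2; rest ⊤} | OUT={d:-2; rest ⊤}
  B4: | IN=(all ⊤) | OUT=(all ⊤)
  B5: | IN=(all ⊤) | OUT=(all ⊤)
  B6: | IN=(all ⊤) | OUT={d:-1; rest ⊤}
  B7: | IN={d:-1; rest ⊤} | OUT=(all ⊤)
  B8: | IN=(all ⊤) | OUT=(all ⊤)
  B9: | IN=(all ⊤) | OUT=(all ⊤)

Merge at B2: IN[B2] = OUT[B1] = {a: ⊤, b: ⊤, c: ⊤, d: ⊤, e: ⊤, f: ⊤}
Applying B2's transfer function to that IN value gives OUT[B2] (row B2 above).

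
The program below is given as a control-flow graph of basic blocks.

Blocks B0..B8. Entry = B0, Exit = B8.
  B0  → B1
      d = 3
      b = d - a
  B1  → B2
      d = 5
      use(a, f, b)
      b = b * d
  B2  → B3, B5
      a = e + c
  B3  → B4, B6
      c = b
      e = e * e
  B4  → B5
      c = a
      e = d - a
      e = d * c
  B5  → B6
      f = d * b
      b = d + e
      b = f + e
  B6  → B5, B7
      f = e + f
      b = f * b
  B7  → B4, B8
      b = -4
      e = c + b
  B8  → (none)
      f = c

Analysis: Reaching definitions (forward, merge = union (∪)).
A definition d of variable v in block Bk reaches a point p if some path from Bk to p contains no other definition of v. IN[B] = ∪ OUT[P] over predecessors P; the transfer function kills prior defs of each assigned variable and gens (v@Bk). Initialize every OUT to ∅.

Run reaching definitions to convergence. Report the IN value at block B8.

Converged values:
  B0: | IN={} | OUT={b@B0, d@B0}
  B1: | IN={b@B0, d@B0} | OUT={b@B1, d@B1}
  B2: | IN={b@B1, d@B1} | OUT={a@B2, b@B1, d@B1}
  B3: | IN={a@B2, b@B1, d@B1} | OUT={a@B2, b@B1, c@B3, d@B1, e@B3}
  B4: | IN={a@B2, b@B1, b@B7, c@B3, c@B4, d@B1, e@B3, e@B7, f@B6} | OUT={a@B2, b@B1, b@B7, c@B4, d@B1, e@B4, f@B6}
  B5: | IN={a@B2, b@B1, b@B6, b@B7, c@B3, c@B4, d@B1, e@B3, e@B4, f@B6} | OUT={a@B2, b@B5, c@B3, c@B4, d@B1, e@B3, e@B4, f@B5}
  B6: | IN={a@B2, b@B1, b@B5, c@B3, c@B4, d@B1, e@B3, e@B4, f@B5} | OUT={a@B2, b@B6, c@B3, c@B4, d@B1, e@B3, e@B4, f@B6}
  B7: | IN={a@B2, b@B6, c@B3, c@B4, d@B1, e@B3, e@B4, f@B6} | OUT={a@B2, b@B7, c@B3, c@B4, d@B1, e@B7, f@B6}
  B8: | IN={a@B2, b@B7, c@B3, c@B4, d@B1, e@B7, f@B6} | OUT={a@B2, b@B7, c@B3, c@B4, d@B1, e@B7, f@B8}

Merge at B8: IN[B8] = OUT[B7] = {a@B2, b@B7, c@B3, c@B4, d@B1, e@B7, f@B6}

Answer: {a@B2, b@B7, c@B3, c@B4, d@B1, e@B7, f@B6}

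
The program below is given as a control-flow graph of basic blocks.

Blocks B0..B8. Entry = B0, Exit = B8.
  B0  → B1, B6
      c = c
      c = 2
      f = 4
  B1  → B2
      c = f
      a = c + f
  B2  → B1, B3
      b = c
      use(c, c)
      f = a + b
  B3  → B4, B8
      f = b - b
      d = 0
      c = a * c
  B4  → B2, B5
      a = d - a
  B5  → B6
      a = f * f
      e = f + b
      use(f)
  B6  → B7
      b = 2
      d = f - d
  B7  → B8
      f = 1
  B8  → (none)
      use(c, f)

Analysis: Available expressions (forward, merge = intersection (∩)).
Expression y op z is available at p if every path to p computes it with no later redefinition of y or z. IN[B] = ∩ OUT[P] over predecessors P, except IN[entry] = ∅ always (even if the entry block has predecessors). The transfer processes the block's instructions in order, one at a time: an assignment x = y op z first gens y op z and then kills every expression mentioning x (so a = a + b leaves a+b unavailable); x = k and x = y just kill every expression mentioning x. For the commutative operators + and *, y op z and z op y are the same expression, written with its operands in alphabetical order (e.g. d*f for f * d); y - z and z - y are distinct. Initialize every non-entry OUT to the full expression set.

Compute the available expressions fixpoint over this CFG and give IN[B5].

Answer: {b-b}

Derivation:
Per-block solution:
  B0: | IN={} | OUT={}
  B1: | IN={} | OUT={c+f}
  B2: | IN={} | OUT={a+b}
  B3: | IN={a+b} | OUT={a+b, b-b}
  B4: | IN={a+b, b-b} | OUT={b-b}
  B5: | IN={b-b} | OUT={b+f, b-b, f*f}
  B6: | IN={} | OUT={}
  B7: | IN={} | OUT={}
  B8: | IN={} | OUT={}

Merge at B5: IN[B5] = OUT[B4] = {b-b}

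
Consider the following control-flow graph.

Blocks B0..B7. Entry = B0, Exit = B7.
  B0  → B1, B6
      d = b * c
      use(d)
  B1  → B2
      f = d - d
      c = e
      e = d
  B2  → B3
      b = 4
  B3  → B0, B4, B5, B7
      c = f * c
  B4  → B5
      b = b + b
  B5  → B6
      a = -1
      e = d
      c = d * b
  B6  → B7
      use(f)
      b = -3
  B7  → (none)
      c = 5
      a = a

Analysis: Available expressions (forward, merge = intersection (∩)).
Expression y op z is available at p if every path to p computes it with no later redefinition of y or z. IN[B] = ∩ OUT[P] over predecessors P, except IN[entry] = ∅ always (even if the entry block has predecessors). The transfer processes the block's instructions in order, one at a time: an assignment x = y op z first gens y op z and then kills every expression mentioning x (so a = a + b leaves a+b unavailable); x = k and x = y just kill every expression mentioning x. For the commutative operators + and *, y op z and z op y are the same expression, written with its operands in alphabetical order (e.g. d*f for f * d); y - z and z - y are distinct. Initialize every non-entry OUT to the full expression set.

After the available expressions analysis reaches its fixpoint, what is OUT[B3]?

Answer: {d-d}

Trace:
Converged values:
  B0: | IN={} | OUT={b*c}
  B1: | IN={b*c} | OUT={d-d}
  B2: | IN={d-d} | OUT={d-d}
  B3: | IN={d-d} | OUT={d-d}
  B4: | IN={d-d} | OUT={d-d}
  B5: | IN={d-d} | OUT={b*d, d-d}
  B6: | IN={} | OUT={}
  B7: | IN={} | OUT={}

Merge at B3: IN[B3] = OUT[B2] = {d-d}
Applying B3's transfer function to that IN value gives OUT[B3] (row B3 above).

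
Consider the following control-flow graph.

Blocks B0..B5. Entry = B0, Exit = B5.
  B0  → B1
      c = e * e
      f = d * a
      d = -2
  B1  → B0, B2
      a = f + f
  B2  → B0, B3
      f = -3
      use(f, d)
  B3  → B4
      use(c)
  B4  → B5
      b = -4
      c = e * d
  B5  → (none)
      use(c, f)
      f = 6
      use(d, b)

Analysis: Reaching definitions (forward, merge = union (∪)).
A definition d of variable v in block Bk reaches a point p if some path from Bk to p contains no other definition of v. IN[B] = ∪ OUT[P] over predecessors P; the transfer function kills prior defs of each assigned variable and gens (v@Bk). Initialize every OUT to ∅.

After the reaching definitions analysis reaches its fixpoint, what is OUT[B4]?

Per-block solution:
  B0: | IN={a@B1, c@B0, d@B0, f@B0, f@B2} | OUT={a@B1, c@B0, d@B0, f@B0}
  B1: | IN={a@B1, c@B0, d@B0, f@B0} | OUT={a@B1, c@B0, d@B0, f@B0}
  B2: | IN={a@B1, c@B0, d@B0, f@B0} | OUT={a@B1, c@B0, d@B0, f@B2}
  B3: | IN={a@B1, c@B0, d@B0, f@B2} | OUT={a@B1, c@B0, d@B0, f@B2}
  B4: | IN={a@B1, c@B0, d@B0, f@B2} | OUT={a@B1, b@B4, c@B4, d@B0, f@B2}
  B5: | IN={a@B1, b@B4, c@B4, d@B0, f@B2} | OUT={a@B1, b@B4, c@B4, d@B0, f@B5}

Merge at B4: IN[B4] = OUT[B3] = {a@B1, c@B0, d@B0, f@B2}
Applying B4's transfer function to that IN value gives OUT[B4] (row B4 above).

Answer: {a@B1, b@B4, c@B4, d@B0, f@B2}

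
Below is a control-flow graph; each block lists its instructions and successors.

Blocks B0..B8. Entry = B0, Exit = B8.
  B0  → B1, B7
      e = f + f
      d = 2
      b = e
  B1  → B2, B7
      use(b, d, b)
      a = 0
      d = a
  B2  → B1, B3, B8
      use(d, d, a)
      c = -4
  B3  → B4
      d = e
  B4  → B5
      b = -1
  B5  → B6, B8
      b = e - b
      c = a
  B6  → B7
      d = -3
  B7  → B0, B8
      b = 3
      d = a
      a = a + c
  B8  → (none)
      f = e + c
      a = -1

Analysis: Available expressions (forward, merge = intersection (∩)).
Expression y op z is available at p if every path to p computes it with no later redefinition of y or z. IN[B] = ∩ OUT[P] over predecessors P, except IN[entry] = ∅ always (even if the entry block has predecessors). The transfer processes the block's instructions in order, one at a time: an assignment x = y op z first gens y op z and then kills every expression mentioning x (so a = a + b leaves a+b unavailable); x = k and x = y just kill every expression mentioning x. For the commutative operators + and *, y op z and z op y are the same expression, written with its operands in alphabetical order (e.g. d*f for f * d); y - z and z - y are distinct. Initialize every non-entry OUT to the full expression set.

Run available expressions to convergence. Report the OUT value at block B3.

Converged values:
  B0:   IN={}   OUT={f+f}
  B1:   IN={f+f}   OUT={f+f}
  B2:   IN={f+f}   OUT={f+f}
  B3:   IN={f+f}   OUT={f+f}
  B4:   IN={f+f}   OUT={f+f}
  B5:   IN={f+f}   OUT={f+f}
  B6:   IN={f+f}   OUT={f+f}
  B7:   IN={f+f}   OUT={f+f}
  B8:   IN={f+f}   OUT={c+e}

Merge at B3: IN[B3] = OUT[B2] = {f+f}
Applying B3's transfer function to that IN value gives OUT[B3] (row B3 above).

Answer: {f+f}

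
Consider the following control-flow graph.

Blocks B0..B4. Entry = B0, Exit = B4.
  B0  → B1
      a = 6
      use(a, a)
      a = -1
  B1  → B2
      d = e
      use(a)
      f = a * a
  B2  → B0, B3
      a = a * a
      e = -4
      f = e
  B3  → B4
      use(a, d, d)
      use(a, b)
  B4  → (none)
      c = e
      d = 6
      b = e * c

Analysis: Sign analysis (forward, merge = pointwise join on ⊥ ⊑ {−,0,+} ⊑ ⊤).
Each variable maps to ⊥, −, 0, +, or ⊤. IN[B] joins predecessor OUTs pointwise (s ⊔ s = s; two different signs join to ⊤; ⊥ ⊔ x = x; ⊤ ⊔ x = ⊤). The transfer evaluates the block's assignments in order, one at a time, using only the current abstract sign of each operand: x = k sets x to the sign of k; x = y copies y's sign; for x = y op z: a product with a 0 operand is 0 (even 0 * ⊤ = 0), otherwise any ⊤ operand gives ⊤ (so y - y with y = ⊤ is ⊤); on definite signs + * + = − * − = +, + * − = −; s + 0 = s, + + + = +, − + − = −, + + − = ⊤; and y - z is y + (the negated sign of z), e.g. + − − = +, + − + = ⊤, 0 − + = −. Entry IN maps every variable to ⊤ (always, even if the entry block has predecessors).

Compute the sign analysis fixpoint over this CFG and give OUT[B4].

Answer: {a: +, b: +, c: -, d: +, e: -, f: -}

Working:
Converged values:
  B0:  IN=(all ⊤)  OUT={a:-; rest ⊤}
  B1:  IN={a:-; rest ⊤}  OUT={a:-, f:+; rest ⊤}
  B2:  IN={a:-, f:+; rest ⊤}  OUT={a:+, e:-, f:-; rest ⊤}
  B3:  IN={a:+, e:-, f:-; rest ⊤}  OUT={a:+, e:-, f:-; rest ⊤}
  B4:  IN={a:+, e:-, f:-; rest ⊤}  OUT={a:+, b:+, c:-, d:+, e:-, f:-; rest ⊤}

Merge at B4: IN[B4] = OUT[B3] = {a: +, b: ⊤, c: ⊤, d: ⊤, e: -, f: -}
Applying B4's transfer function to that IN value gives OUT[B4] (row B4 above).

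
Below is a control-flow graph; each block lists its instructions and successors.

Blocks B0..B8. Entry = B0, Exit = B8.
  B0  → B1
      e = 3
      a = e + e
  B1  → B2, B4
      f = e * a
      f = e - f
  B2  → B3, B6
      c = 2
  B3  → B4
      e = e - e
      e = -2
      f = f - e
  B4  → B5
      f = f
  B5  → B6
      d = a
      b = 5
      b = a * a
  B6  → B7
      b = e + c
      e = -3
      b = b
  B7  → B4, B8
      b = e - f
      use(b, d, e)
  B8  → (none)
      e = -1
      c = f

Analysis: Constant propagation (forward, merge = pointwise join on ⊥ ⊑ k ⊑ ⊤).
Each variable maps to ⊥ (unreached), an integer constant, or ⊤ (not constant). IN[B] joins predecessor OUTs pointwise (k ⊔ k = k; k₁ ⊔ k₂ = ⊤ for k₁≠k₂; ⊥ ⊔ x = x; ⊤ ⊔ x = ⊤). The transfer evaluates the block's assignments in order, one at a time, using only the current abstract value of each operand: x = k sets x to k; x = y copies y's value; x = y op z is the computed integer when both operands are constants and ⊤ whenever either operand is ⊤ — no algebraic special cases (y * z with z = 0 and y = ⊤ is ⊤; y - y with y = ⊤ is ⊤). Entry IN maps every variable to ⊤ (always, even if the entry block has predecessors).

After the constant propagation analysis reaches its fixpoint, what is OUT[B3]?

Fixpoint table:
  B0:  IN=(all ⊤)  OUT={a:6, e:3; rest ⊤}
  B1:  IN={a:6, e:3; rest ⊤}  OUT={a:6, e:3, f:-15; rest ⊤}
  B2:  IN={a:6, e:3, f:-15; rest ⊤}  OUT={a:6, c:2, e:3, f:-15; rest ⊤}
  B3:  IN={a:6, c:2, e:3, f:-15; rest ⊤}  OUT={a:6, c:2, e:-2, f:-13; rest ⊤}
  B4:  IN={a:6; rest ⊤}  OUT={a:6; rest ⊤}
  B5:  IN={a:6; rest ⊤}  OUT={a:6, b:36, d:6; rest ⊤}
  B6:  IN={a:6; rest ⊤}  OUT={a:6, e:-3; rest ⊤}
  B7:  IN={a:6, e:-3; rest ⊤}  OUT={a:6, e:-3; rest ⊤}
  B8:  IN={a:6, e:-3; rest ⊤}  OUT={a:6, e:-1; rest ⊤}

Merge at B3: IN[B3] = OUT[B2] = {a: 6, b: ⊤, c: 2, d: ⊤, e: 3, f: -15}
Applying B3's transfer function to that IN value gives OUT[B3] (row B3 above).

Answer: {a: 6, b: ⊤, c: 2, d: ⊤, e: -2, f: -13}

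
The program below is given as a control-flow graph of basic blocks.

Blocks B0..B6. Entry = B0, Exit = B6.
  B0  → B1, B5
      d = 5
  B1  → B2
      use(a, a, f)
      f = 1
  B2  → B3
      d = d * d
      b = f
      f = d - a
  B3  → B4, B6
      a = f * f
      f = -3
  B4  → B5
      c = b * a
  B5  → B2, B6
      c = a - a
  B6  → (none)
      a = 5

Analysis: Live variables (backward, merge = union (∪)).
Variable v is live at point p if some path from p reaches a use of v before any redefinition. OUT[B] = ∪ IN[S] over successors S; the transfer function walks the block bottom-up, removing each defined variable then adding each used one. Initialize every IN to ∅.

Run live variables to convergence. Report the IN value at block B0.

Answer: {a, f}

Trace:
Per-block solution:
  B0: | IN={a, f} | OUT={a, d, f}
  B1: | IN={a, d, f} | OUT={a, d, f}
  B2: | IN={a, d, f} | OUT={b, d, f}
  B3: | IN={b, d, f} | OUT={a, b, d, f}
  B4: | IN={a, b, d, f} | OUT={a, d, f}
  B5: | IN={a, d, f} | OUT={a, d, f}
  B6: | IN={} | OUT={}

Merge at B0: OUT[B0] = IN[B1] ⊔ IN[B5] = {a, d, f}
Applying B0's transfer function to that OUT value gives IN[B0] (row B0 above).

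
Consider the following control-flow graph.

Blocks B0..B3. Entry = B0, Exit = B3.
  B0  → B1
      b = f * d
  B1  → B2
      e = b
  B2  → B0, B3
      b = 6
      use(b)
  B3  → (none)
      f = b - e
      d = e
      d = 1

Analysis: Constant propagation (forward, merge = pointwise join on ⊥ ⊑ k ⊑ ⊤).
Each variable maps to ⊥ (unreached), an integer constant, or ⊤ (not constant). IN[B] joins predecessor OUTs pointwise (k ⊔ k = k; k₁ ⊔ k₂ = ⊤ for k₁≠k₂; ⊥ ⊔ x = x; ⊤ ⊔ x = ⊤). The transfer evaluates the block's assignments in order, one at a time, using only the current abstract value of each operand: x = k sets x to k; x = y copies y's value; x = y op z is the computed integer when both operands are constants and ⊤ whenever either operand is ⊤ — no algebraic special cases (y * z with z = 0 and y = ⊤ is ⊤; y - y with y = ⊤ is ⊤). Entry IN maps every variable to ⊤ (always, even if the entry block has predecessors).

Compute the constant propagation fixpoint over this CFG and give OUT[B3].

Answer: {a: ⊤, b: 6, c: ⊤, d: 1, e: ⊤, f: ⊤}

Trace:
Fixpoint table:
  B0:   IN=(all ⊤)   OUT=(all ⊤)
  B1:   IN=(all ⊤)   OUT=(all ⊤)
  B2:   IN=(all ⊤)   OUT={b:6; rest ⊤}
  B3:   IN={b:6; rest ⊤}   OUT={b:6, d:1; rest ⊤}

Merge at B3: IN[B3] = OUT[B2] = {a: ⊤, b: 6, c: ⊤, d: ⊤, e: ⊤, f: ⊤}
Applying B3's transfer function to that IN value gives OUT[B3] (row B3 above).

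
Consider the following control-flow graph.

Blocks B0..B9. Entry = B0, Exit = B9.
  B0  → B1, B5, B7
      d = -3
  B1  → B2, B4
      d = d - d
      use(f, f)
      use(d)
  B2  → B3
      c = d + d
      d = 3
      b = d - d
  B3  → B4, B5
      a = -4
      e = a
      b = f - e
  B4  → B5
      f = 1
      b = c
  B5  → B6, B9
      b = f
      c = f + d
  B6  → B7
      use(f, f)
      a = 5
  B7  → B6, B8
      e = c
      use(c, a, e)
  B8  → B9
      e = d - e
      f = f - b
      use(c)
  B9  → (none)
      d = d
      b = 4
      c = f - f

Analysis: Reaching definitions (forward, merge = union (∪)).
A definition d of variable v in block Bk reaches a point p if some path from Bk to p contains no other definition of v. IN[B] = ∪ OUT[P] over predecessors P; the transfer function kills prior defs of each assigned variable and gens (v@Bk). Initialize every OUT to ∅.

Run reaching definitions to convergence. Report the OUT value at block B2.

Answer: {b@B2, c@B2, d@B2}

Working:
Per-block solution:
  B0: | IN={} | OUT={d@B0}
  B1: | IN={d@B0} | OUT={d@B1}
  B2: | IN={d@B1} | OUT={b@B2, c@B2, d@B2}
  B3: | IN={b@B2, c@B2, d@B2} | OUT={a@B3, b@B3, c@B2, d@B2, e@B3}
  B4: | IN={a@B3, b@B3, c@B2, d@B1, d@B2, e@B3} | OUT={a@B3, b@B4, c@B2, d@B1, d@B2, e@B3, f@B4}
  B5: | IN={a@B3, b@B3, b@B4, c@B2, d@B0, d@B1, d@B2, e@B3, f@B4} | OUT={a@B3, b@B5, c@B5, d@B0, d@B1, d@B2, e@B3, f@B4}
  B6: | IN={a@B3, a@B6, b@B5, c@B5, d@B0, d@B1, d@B2, e@B3, e@B7, f@B4} | OUT={a@B6, b@B5, c@B5, d@B0, d@B1, d@B2, e@B3, e@B7, f@B4}
  B7: | IN={a@B6, b@B5, c@B5, d@B0, d@B1, d@B2, e@B3, e@B7, f@B4} | OUT={a@B6, b@B5, c@B5, d@B0, d@B1, d@B2, e@B7, f@B4}
  B8: | IN={a@B6, b@B5, c@B5, d@B0, d@B1, d@B2, e@B7, f@B4} | OUT={a@B6, b@B5, c@B5, d@B0, d@B1, d@B2, e@B8, f@B8}
  B9: | IN={a@B3, a@B6, b@B5, c@B5, d@B0, d@B1, d@B2, e@B3, e@B8, f@B4, f@B8} | OUT={a@B3, a@B6, b@B9, c@B9, d@B9, e@B3, e@B8, f@B4, f@B8}

Merge at B2: IN[B2] = OUT[B1] = {d@B1}
Applying B2's transfer function to that IN value gives OUT[B2] (row B2 above).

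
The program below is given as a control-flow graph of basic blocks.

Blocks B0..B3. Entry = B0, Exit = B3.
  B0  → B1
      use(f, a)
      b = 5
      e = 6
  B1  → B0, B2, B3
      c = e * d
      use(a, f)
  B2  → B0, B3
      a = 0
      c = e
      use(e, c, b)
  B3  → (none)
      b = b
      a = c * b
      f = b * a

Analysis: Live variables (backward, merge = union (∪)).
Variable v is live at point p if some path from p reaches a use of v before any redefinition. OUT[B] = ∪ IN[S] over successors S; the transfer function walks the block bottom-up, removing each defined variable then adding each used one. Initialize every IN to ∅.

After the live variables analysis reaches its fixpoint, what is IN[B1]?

Answer: {a, b, d, e, f}

Trace:
Fixpoint table:
  B0: | IN={a, d, f} | OUT={a, b, d, e, f}
  B1: | IN={a, b, d, e, f} | OUT={a, b, c, d, e, f}
  B2: | IN={b, d, e, f} | OUT={a, b, c, d, f}
  B3: | IN={b, c} | OUT={}

Merge at B1: OUT[B1] = IN[B0] ⊔ IN[B2] ⊔ IN[B3] = {a, b, c, d, e, f}
Applying B1's transfer function to that OUT value gives IN[B1] (row B1 above).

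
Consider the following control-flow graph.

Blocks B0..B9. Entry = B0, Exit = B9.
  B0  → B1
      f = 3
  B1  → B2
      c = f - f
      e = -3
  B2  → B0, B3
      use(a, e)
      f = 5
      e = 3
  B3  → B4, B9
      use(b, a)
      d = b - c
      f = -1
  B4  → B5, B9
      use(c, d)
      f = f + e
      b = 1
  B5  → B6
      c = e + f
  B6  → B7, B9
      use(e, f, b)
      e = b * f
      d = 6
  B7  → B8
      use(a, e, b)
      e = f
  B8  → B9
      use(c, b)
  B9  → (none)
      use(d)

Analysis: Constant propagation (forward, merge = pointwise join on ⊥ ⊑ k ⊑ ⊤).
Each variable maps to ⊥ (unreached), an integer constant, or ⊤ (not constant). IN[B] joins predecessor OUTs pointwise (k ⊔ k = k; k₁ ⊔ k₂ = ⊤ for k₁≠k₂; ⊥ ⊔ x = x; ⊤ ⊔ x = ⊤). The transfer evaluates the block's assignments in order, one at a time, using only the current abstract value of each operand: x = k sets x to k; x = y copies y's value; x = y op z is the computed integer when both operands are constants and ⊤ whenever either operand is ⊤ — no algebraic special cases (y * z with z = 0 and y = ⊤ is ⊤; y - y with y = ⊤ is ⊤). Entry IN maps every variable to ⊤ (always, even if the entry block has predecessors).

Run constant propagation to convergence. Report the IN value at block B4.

Converged values:
  B0:  IN=(all ⊤)  OUT={f:3; rest ⊤}
  B1:  IN={f:3; rest ⊤}  OUT={c:0, e:-3, f:3; rest ⊤}
  B2:  IN={c:0, e:-3, f:3; rest ⊤}  OUT={c:0, e:3, f:5; rest ⊤}
  B3:  IN={c:0, e:3, f:5; rest ⊤}  OUT={c:0, e:3, f:-1; rest ⊤}
  B4:  IN={c:0, e:3, f:-1; rest ⊤}  OUT={b:1, c:0, e:3, f:2; rest ⊤}
  B5:  IN={b:1, c:0, e:3, f:2; rest ⊤}  OUT={b:1, c:5, e:3, f:2; rest ⊤}
  B6:  IN={b:1, c:5, e:3, f:2; rest ⊤}  OUT={b:1, c:5, d:6, e:2, f:2; rest ⊤}
  B7:  IN={b:1, c:5, d:6, e:2, f:2; rest ⊤}  OUT={b:1, c:5, d:6, e:2, f:2; rest ⊤}
  B8:  IN={b:1, c:5, d:6, e:2, f:2; rest ⊤}  OUT={b:1, c:5, d:6, e:2, f:2; rest ⊤}
  B9:  IN=(all ⊤)  OUT=(all ⊤)

Merge at B4: IN[B4] = OUT[B3] = {a: ⊤, b: ⊤, c: 0, d: ⊤, e: 3, f: -1}

Answer: {a: ⊤, b: ⊤, c: 0, d: ⊤, e: 3, f: -1}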